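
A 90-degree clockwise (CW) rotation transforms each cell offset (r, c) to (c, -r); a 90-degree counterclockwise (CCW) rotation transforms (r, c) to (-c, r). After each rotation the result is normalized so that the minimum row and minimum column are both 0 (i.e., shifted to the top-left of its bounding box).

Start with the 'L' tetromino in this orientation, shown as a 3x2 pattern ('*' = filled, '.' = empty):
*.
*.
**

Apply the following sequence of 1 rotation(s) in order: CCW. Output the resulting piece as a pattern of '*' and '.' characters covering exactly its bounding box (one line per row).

Answer: ..*
***

Derivation:
Start:
*.
*.
**
After rotation 1 (CCW):
..*
***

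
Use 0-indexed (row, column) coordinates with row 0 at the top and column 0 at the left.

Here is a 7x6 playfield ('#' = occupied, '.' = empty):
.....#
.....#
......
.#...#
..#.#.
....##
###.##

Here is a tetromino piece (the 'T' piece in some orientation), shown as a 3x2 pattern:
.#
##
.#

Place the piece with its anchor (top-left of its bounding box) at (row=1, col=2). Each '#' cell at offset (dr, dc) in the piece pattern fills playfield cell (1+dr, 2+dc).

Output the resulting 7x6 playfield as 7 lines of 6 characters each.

Fill (1+0,2+1) = (1,3)
Fill (1+1,2+0) = (2,2)
Fill (1+1,2+1) = (2,3)
Fill (1+2,2+1) = (3,3)

Answer: .....#
...#.#
..##..
.#.#.#
..#.#.
....##
###.##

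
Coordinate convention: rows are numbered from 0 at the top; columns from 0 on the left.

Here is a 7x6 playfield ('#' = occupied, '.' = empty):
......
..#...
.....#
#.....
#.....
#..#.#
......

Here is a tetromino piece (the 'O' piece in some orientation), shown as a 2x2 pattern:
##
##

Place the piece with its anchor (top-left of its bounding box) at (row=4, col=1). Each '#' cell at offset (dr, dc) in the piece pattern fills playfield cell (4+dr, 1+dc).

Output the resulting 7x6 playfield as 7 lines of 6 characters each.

Fill (4+0,1+0) = (4,1)
Fill (4+0,1+1) = (4,2)
Fill (4+1,1+0) = (5,1)
Fill (4+1,1+1) = (5,2)

Answer: ......
..#...
.....#
#.....
###...
####.#
......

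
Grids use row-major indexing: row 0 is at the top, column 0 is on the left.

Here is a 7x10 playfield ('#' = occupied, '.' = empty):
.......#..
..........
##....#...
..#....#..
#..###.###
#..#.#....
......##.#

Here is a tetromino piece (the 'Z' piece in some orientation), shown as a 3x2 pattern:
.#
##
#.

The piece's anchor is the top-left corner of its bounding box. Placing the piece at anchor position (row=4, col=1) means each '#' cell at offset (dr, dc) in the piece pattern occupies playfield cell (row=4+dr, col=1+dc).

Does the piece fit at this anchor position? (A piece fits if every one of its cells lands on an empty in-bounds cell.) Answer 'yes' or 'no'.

Check each piece cell at anchor (4, 1):
  offset (0,1) -> (4,2): empty -> OK
  offset (1,0) -> (5,1): empty -> OK
  offset (1,1) -> (5,2): empty -> OK
  offset (2,0) -> (6,1): empty -> OK
All cells valid: yes

Answer: yes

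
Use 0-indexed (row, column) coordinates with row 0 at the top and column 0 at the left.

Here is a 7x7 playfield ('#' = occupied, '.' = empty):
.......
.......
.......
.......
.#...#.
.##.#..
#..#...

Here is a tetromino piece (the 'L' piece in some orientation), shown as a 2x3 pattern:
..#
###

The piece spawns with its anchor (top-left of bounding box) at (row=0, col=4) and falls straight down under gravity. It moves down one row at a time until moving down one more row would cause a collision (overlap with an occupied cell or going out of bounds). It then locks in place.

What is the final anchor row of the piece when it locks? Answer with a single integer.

Spawn at (row=0, col=4). Try each row:
  row 0: fits
  row 1: fits
  row 2: fits
  row 3: blocked -> lock at row 2

Answer: 2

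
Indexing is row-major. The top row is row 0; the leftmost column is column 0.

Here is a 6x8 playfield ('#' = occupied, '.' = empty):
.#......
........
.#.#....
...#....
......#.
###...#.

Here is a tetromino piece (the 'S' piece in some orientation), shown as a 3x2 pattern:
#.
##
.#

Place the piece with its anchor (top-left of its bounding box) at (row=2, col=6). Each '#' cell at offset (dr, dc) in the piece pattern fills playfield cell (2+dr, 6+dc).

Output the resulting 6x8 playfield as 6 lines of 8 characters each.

Answer: .#......
........
.#.#..#.
...#..##
......##
###...#.

Derivation:
Fill (2+0,6+0) = (2,6)
Fill (2+1,6+0) = (3,6)
Fill (2+1,6+1) = (3,7)
Fill (2+2,6+1) = (4,7)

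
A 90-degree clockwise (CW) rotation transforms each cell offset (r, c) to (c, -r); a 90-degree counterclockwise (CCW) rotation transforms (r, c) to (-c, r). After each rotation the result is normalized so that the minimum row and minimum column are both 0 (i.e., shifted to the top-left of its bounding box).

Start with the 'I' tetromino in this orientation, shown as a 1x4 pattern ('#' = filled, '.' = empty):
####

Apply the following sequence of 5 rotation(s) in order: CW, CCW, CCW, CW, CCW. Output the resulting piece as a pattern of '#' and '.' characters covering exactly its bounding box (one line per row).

Answer: #
#
#
#

Derivation:
Start:
####
After rotation 1 (CW):
#
#
#
#
After rotation 2 (CCW):
####
After rotation 3 (CCW):
#
#
#
#
After rotation 4 (CW):
####
After rotation 5 (CCW):
#
#
#
#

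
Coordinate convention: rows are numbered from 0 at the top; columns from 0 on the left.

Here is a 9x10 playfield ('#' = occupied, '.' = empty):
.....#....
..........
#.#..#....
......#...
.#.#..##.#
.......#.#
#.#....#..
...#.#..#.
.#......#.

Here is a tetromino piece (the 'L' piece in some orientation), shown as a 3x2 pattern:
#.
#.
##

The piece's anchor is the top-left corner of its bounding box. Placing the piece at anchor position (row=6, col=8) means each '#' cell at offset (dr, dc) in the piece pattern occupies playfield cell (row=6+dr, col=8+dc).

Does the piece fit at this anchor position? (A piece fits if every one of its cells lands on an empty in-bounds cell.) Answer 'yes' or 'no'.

Answer: no

Derivation:
Check each piece cell at anchor (6, 8):
  offset (0,0) -> (6,8): empty -> OK
  offset (1,0) -> (7,8): occupied ('#') -> FAIL
  offset (2,0) -> (8,8): occupied ('#') -> FAIL
  offset (2,1) -> (8,9): empty -> OK
All cells valid: no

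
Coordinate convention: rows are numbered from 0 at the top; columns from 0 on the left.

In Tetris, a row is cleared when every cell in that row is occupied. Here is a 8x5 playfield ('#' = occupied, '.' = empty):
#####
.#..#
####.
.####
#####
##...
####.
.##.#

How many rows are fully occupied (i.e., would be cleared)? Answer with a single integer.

Check each row:
  row 0: 0 empty cells -> FULL (clear)
  row 1: 3 empty cells -> not full
  row 2: 1 empty cell -> not full
  row 3: 1 empty cell -> not full
  row 4: 0 empty cells -> FULL (clear)
  row 5: 3 empty cells -> not full
  row 6: 1 empty cell -> not full
  row 7: 2 empty cells -> not full
Total rows cleared: 2

Answer: 2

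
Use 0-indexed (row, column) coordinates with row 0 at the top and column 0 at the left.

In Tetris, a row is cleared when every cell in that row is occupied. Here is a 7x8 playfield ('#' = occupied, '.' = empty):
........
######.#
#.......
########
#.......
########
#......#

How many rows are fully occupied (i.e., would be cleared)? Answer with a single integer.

Check each row:
  row 0: 8 empty cells -> not full
  row 1: 1 empty cell -> not full
  row 2: 7 empty cells -> not full
  row 3: 0 empty cells -> FULL (clear)
  row 4: 7 empty cells -> not full
  row 5: 0 empty cells -> FULL (clear)
  row 6: 6 empty cells -> not full
Total rows cleared: 2

Answer: 2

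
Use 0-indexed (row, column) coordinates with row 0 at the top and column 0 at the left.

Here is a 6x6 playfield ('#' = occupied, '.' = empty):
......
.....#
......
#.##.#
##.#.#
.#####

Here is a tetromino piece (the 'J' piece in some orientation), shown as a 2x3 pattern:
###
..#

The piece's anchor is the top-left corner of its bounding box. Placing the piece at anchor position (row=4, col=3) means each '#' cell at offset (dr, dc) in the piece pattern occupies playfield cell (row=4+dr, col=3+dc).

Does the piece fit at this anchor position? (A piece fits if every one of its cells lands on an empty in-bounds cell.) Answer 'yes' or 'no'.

Answer: no

Derivation:
Check each piece cell at anchor (4, 3):
  offset (0,0) -> (4,3): occupied ('#') -> FAIL
  offset (0,1) -> (4,4): empty -> OK
  offset (0,2) -> (4,5): occupied ('#') -> FAIL
  offset (1,2) -> (5,5): occupied ('#') -> FAIL
All cells valid: no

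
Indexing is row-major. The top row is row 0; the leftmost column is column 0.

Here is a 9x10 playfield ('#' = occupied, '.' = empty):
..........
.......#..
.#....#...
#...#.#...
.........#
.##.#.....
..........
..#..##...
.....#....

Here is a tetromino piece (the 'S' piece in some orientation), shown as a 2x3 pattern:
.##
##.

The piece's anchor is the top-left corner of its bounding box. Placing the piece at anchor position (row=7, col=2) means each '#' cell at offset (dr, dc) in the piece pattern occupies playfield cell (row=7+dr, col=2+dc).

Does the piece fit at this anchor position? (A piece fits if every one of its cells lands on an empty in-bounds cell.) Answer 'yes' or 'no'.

Check each piece cell at anchor (7, 2):
  offset (0,1) -> (7,3): empty -> OK
  offset (0,2) -> (7,4): empty -> OK
  offset (1,0) -> (8,2): empty -> OK
  offset (1,1) -> (8,3): empty -> OK
All cells valid: yes

Answer: yes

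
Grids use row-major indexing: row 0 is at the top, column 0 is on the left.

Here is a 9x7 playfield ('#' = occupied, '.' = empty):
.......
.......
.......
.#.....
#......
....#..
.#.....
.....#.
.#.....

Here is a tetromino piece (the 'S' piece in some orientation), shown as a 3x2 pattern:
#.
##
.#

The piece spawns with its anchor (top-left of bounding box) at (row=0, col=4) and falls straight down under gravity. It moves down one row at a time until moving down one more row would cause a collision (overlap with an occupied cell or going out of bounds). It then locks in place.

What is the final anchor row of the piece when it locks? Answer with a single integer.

Spawn at (row=0, col=4). Try each row:
  row 0: fits
  row 1: fits
  row 2: fits
  row 3: fits
  row 4: blocked -> lock at row 3

Answer: 3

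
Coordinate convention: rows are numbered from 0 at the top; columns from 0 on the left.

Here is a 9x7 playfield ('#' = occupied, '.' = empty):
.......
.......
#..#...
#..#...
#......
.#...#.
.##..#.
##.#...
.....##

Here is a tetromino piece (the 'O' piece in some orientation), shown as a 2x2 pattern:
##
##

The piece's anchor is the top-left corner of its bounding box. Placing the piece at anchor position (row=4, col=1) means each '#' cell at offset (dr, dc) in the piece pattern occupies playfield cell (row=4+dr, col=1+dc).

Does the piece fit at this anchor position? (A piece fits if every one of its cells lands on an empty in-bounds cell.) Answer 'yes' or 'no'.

Check each piece cell at anchor (4, 1):
  offset (0,0) -> (4,1): empty -> OK
  offset (0,1) -> (4,2): empty -> OK
  offset (1,0) -> (5,1): occupied ('#') -> FAIL
  offset (1,1) -> (5,2): empty -> OK
All cells valid: no

Answer: no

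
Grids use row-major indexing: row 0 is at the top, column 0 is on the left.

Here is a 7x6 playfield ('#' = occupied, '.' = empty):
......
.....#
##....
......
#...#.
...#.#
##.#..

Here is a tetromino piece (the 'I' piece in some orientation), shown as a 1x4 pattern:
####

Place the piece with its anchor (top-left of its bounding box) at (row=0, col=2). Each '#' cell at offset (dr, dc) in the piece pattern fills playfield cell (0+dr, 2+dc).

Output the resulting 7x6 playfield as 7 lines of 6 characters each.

Fill (0+0,2+0) = (0,2)
Fill (0+0,2+1) = (0,3)
Fill (0+0,2+2) = (0,4)
Fill (0+0,2+3) = (0,5)

Answer: ..####
.....#
##....
......
#...#.
...#.#
##.#..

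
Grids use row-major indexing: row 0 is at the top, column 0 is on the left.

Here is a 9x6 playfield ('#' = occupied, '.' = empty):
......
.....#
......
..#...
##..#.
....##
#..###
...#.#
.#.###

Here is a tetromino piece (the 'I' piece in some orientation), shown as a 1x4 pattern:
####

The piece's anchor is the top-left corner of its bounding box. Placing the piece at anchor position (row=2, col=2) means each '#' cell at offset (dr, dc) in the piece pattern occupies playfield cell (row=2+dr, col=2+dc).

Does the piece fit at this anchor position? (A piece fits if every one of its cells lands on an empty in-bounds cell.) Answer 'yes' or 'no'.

Check each piece cell at anchor (2, 2):
  offset (0,0) -> (2,2): empty -> OK
  offset (0,1) -> (2,3): empty -> OK
  offset (0,2) -> (2,4): empty -> OK
  offset (0,3) -> (2,5): empty -> OK
All cells valid: yes

Answer: yes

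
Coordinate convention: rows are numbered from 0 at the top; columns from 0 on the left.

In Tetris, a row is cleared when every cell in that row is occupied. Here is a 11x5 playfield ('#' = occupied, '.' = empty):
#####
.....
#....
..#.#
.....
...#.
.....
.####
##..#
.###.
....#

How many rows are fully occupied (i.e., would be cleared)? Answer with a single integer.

Check each row:
  row 0: 0 empty cells -> FULL (clear)
  row 1: 5 empty cells -> not full
  row 2: 4 empty cells -> not full
  row 3: 3 empty cells -> not full
  row 4: 5 empty cells -> not full
  row 5: 4 empty cells -> not full
  row 6: 5 empty cells -> not full
  row 7: 1 empty cell -> not full
  row 8: 2 empty cells -> not full
  row 9: 2 empty cells -> not full
  row 10: 4 empty cells -> not full
Total rows cleared: 1

Answer: 1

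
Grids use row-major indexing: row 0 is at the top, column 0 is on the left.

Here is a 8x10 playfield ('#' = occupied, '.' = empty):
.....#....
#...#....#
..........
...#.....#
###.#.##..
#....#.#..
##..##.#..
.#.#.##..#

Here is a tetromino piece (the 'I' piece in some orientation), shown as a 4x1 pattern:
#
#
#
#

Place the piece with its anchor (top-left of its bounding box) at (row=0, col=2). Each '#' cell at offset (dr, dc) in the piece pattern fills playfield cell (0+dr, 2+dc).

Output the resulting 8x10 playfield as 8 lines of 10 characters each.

Answer: ..#..#....
#.#.#....#
..#.......
..##.....#
###.#.##..
#....#.#..
##..##.#..
.#.#.##..#

Derivation:
Fill (0+0,2+0) = (0,2)
Fill (0+1,2+0) = (1,2)
Fill (0+2,2+0) = (2,2)
Fill (0+3,2+0) = (3,2)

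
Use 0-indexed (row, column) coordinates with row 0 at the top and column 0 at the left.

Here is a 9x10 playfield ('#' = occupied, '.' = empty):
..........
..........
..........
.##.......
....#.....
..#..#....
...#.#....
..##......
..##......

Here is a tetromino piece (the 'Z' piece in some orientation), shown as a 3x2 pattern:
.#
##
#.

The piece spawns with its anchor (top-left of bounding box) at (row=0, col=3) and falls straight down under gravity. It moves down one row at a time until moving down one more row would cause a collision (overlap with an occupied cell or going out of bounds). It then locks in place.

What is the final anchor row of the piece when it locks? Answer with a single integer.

Spawn at (row=0, col=3). Try each row:
  row 0: fits
  row 1: fits
  row 2: fits
  row 3: blocked -> lock at row 2

Answer: 2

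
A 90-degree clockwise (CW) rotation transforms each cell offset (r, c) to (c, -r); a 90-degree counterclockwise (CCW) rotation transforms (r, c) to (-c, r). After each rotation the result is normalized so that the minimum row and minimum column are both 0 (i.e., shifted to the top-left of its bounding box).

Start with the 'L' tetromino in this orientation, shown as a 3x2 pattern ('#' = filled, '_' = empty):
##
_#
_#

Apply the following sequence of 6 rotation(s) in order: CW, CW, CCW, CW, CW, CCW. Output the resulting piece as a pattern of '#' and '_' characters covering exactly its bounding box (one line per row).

Start:
##
_#
_#
After rotation 1 (CW):
__#
###
After rotation 2 (CW):
#_
#_
##
After rotation 3 (CCW):
__#
###
After rotation 4 (CW):
#_
#_
##
After rotation 5 (CW):
###
#__
After rotation 6 (CCW):
#_
#_
##

Answer: #_
#_
##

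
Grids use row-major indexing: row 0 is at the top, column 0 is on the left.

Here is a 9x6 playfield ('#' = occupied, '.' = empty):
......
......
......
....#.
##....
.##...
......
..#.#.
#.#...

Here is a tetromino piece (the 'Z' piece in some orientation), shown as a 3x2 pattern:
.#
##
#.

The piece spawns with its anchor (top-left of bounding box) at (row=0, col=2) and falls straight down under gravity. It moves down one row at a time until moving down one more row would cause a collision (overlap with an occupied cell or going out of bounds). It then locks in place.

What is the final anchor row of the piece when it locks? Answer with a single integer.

Spawn at (row=0, col=2). Try each row:
  row 0: fits
  row 1: fits
  row 2: fits
  row 3: blocked -> lock at row 2

Answer: 2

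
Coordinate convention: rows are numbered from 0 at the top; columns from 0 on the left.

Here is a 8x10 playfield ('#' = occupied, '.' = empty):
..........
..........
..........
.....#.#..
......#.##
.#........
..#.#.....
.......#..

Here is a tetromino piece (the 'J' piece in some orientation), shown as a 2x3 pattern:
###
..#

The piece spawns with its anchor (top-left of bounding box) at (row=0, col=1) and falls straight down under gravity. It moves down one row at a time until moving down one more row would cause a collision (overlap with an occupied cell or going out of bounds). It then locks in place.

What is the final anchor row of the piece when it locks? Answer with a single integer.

Answer: 4

Derivation:
Spawn at (row=0, col=1). Try each row:
  row 0: fits
  row 1: fits
  row 2: fits
  row 3: fits
  row 4: fits
  row 5: blocked -> lock at row 4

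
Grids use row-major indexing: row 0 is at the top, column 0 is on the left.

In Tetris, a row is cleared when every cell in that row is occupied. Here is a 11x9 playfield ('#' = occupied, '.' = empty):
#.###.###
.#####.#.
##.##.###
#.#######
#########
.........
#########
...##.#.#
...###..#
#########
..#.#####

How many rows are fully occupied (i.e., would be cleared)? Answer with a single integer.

Check each row:
  row 0: 2 empty cells -> not full
  row 1: 3 empty cells -> not full
  row 2: 2 empty cells -> not full
  row 3: 1 empty cell -> not full
  row 4: 0 empty cells -> FULL (clear)
  row 5: 9 empty cells -> not full
  row 6: 0 empty cells -> FULL (clear)
  row 7: 5 empty cells -> not full
  row 8: 5 empty cells -> not full
  row 9: 0 empty cells -> FULL (clear)
  row 10: 3 empty cells -> not full
Total rows cleared: 3

Answer: 3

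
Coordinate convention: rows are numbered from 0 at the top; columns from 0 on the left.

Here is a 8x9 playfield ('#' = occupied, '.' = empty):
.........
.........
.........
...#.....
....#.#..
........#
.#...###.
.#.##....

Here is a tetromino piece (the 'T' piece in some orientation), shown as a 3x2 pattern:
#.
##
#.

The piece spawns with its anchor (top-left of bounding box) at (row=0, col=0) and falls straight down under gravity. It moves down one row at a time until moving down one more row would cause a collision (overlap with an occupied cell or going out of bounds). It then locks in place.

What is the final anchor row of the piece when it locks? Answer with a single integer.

Spawn at (row=0, col=0). Try each row:
  row 0: fits
  row 1: fits
  row 2: fits
  row 3: fits
  row 4: fits
  row 5: blocked -> lock at row 4

Answer: 4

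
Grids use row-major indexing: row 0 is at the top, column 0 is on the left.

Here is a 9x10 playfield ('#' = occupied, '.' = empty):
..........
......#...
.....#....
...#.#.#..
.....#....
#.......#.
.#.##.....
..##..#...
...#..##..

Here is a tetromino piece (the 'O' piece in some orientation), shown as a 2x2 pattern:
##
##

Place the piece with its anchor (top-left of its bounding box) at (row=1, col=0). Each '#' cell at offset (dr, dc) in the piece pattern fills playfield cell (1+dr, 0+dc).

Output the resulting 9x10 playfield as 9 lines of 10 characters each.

Answer: ..........
##....#...
##...#....
...#.#.#..
.....#....
#.......#.
.#.##.....
..##..#...
...#..##..

Derivation:
Fill (1+0,0+0) = (1,0)
Fill (1+0,0+1) = (1,1)
Fill (1+1,0+0) = (2,0)
Fill (1+1,0+1) = (2,1)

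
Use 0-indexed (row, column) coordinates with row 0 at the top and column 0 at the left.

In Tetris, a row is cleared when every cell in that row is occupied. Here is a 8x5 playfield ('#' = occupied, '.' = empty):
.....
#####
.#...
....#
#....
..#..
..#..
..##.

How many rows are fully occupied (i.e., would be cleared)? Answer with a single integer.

Answer: 1

Derivation:
Check each row:
  row 0: 5 empty cells -> not full
  row 1: 0 empty cells -> FULL (clear)
  row 2: 4 empty cells -> not full
  row 3: 4 empty cells -> not full
  row 4: 4 empty cells -> not full
  row 5: 4 empty cells -> not full
  row 6: 4 empty cells -> not full
  row 7: 3 empty cells -> not full
Total rows cleared: 1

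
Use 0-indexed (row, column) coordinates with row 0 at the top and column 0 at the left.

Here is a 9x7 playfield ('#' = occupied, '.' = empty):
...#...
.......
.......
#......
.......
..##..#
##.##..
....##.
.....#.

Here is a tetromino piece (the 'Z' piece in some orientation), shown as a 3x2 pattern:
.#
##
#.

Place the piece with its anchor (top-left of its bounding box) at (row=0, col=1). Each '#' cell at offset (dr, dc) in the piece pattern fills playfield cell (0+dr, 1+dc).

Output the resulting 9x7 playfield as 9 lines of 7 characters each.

Answer: ..##...
.##....
.#.....
#......
.......
..##..#
##.##..
....##.
.....#.

Derivation:
Fill (0+0,1+1) = (0,2)
Fill (0+1,1+0) = (1,1)
Fill (0+1,1+1) = (1,2)
Fill (0+2,1+0) = (2,1)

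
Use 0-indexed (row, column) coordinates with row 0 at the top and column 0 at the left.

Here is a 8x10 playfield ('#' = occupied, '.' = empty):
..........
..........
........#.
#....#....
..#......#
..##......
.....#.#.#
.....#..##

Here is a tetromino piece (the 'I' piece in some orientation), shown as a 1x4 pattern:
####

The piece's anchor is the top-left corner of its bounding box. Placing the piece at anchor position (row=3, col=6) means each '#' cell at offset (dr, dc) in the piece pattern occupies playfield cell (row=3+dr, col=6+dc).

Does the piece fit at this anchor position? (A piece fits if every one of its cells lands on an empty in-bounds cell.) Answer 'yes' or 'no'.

Answer: yes

Derivation:
Check each piece cell at anchor (3, 6):
  offset (0,0) -> (3,6): empty -> OK
  offset (0,1) -> (3,7): empty -> OK
  offset (0,2) -> (3,8): empty -> OK
  offset (0,3) -> (3,9): empty -> OK
All cells valid: yes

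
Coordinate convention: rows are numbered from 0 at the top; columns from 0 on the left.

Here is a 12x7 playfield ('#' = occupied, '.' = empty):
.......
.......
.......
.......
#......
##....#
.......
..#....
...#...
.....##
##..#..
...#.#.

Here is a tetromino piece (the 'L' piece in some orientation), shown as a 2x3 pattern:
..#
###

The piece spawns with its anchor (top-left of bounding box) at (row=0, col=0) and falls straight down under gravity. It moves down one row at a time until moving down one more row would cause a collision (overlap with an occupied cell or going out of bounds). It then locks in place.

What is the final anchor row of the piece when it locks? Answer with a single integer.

Spawn at (row=0, col=0). Try each row:
  row 0: fits
  row 1: fits
  row 2: fits
  row 3: blocked -> lock at row 2

Answer: 2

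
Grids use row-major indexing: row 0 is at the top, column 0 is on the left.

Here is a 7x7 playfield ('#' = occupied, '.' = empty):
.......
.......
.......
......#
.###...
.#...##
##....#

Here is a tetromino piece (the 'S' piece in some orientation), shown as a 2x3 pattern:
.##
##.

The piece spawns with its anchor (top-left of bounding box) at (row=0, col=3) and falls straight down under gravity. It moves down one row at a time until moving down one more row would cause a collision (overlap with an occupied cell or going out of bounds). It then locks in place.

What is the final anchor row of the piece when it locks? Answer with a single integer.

Answer: 2

Derivation:
Spawn at (row=0, col=3). Try each row:
  row 0: fits
  row 1: fits
  row 2: fits
  row 3: blocked -> lock at row 2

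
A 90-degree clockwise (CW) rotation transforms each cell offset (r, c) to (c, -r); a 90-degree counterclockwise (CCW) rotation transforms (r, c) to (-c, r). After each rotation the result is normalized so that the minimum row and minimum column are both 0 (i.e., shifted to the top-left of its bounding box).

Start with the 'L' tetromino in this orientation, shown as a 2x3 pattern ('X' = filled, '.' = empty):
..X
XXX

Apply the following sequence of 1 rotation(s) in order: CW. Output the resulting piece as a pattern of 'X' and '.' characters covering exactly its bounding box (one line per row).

Answer: X.
X.
XX

Derivation:
Start:
..X
XXX
After rotation 1 (CW):
X.
X.
XX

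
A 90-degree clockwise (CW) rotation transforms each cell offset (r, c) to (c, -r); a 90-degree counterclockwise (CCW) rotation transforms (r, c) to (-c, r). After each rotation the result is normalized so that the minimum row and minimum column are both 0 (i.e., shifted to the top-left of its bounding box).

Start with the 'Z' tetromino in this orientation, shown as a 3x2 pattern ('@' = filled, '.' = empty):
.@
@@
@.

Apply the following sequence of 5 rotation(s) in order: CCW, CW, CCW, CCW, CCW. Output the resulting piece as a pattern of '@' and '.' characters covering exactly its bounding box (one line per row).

Start:
.@
@@
@.
After rotation 1 (CCW):
@@.
.@@
After rotation 2 (CW):
.@
@@
@.
After rotation 3 (CCW):
@@.
.@@
After rotation 4 (CCW):
.@
@@
@.
After rotation 5 (CCW):
@@.
.@@

Answer: @@.
.@@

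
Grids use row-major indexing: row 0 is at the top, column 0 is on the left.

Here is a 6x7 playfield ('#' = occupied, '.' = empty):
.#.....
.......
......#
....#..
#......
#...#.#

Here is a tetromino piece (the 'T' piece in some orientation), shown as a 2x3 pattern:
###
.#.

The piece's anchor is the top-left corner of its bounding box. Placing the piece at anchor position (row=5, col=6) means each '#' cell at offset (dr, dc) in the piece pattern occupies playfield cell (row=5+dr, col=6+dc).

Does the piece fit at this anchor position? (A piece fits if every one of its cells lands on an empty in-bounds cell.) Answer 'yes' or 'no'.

Answer: no

Derivation:
Check each piece cell at anchor (5, 6):
  offset (0,0) -> (5,6): occupied ('#') -> FAIL
  offset (0,1) -> (5,7): out of bounds -> FAIL
  offset (0,2) -> (5,8): out of bounds -> FAIL
  offset (1,1) -> (6,7): out of bounds -> FAIL
All cells valid: no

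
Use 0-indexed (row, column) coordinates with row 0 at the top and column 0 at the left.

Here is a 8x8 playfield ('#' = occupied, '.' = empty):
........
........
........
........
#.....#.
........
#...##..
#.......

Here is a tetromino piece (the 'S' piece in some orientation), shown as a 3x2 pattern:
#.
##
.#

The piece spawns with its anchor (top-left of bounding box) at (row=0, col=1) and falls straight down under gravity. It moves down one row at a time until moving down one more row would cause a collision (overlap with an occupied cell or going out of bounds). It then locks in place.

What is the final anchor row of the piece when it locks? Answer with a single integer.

Answer: 5

Derivation:
Spawn at (row=0, col=1). Try each row:
  row 0: fits
  row 1: fits
  row 2: fits
  row 3: fits
  row 4: fits
  row 5: fits
  row 6: blocked -> lock at row 5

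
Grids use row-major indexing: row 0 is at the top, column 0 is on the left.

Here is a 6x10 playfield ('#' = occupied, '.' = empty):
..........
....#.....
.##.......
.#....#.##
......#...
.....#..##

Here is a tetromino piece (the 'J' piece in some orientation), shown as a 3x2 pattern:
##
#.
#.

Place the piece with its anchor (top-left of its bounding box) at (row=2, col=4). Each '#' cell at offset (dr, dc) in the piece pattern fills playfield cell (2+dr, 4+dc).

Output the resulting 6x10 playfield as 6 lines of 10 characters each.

Fill (2+0,4+0) = (2,4)
Fill (2+0,4+1) = (2,5)
Fill (2+1,4+0) = (3,4)
Fill (2+2,4+0) = (4,4)

Answer: ..........
....#.....
.##.##....
.#..#.#.##
....#.#...
.....#..##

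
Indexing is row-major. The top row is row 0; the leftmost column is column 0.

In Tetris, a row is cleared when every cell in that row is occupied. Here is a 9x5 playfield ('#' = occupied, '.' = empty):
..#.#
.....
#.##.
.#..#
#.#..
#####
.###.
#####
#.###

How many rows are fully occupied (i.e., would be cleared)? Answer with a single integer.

Check each row:
  row 0: 3 empty cells -> not full
  row 1: 5 empty cells -> not full
  row 2: 2 empty cells -> not full
  row 3: 3 empty cells -> not full
  row 4: 3 empty cells -> not full
  row 5: 0 empty cells -> FULL (clear)
  row 6: 2 empty cells -> not full
  row 7: 0 empty cells -> FULL (clear)
  row 8: 1 empty cell -> not full
Total rows cleared: 2

Answer: 2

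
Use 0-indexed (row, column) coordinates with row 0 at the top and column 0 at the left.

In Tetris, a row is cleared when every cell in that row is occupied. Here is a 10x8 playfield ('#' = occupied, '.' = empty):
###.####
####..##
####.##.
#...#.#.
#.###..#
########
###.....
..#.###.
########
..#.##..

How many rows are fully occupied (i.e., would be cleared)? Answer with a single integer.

Answer: 2

Derivation:
Check each row:
  row 0: 1 empty cell -> not full
  row 1: 2 empty cells -> not full
  row 2: 2 empty cells -> not full
  row 3: 5 empty cells -> not full
  row 4: 3 empty cells -> not full
  row 5: 0 empty cells -> FULL (clear)
  row 6: 5 empty cells -> not full
  row 7: 4 empty cells -> not full
  row 8: 0 empty cells -> FULL (clear)
  row 9: 5 empty cells -> not full
Total rows cleared: 2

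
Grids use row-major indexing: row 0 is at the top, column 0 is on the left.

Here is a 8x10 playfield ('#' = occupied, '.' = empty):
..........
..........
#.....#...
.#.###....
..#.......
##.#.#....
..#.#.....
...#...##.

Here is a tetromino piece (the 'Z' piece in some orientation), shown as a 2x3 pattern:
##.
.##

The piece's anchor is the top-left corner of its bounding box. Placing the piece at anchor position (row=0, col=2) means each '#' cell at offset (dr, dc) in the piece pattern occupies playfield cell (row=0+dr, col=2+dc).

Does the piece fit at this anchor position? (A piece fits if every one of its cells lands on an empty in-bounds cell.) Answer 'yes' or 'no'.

Answer: yes

Derivation:
Check each piece cell at anchor (0, 2):
  offset (0,0) -> (0,2): empty -> OK
  offset (0,1) -> (0,3): empty -> OK
  offset (1,1) -> (1,3): empty -> OK
  offset (1,2) -> (1,4): empty -> OK
All cells valid: yes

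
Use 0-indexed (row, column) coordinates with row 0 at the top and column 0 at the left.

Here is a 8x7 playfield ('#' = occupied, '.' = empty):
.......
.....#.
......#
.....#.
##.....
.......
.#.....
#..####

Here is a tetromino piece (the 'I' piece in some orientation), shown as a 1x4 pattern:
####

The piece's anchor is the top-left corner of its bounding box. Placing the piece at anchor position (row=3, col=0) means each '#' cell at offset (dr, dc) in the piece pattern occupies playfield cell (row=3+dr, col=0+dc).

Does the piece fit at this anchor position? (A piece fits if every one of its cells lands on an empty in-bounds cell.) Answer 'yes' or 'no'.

Check each piece cell at anchor (3, 0):
  offset (0,0) -> (3,0): empty -> OK
  offset (0,1) -> (3,1): empty -> OK
  offset (0,2) -> (3,2): empty -> OK
  offset (0,3) -> (3,3): empty -> OK
All cells valid: yes

Answer: yes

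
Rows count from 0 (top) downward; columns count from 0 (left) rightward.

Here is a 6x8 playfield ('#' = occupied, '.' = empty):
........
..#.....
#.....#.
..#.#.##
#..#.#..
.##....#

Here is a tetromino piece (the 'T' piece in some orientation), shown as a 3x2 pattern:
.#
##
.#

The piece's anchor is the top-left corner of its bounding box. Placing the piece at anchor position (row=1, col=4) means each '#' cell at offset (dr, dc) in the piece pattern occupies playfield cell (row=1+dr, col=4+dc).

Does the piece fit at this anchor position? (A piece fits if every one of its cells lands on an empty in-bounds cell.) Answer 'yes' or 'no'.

Check each piece cell at anchor (1, 4):
  offset (0,1) -> (1,5): empty -> OK
  offset (1,0) -> (2,4): empty -> OK
  offset (1,1) -> (2,5): empty -> OK
  offset (2,1) -> (3,5): empty -> OK
All cells valid: yes

Answer: yes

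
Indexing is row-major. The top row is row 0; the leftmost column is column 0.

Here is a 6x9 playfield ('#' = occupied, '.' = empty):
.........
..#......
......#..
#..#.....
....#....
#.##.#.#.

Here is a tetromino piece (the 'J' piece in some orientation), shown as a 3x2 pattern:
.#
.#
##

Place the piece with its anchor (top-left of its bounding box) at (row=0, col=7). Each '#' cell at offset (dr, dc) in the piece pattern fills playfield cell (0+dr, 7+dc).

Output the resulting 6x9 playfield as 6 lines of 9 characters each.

Answer: ........#
..#.....#
......###
#..#.....
....#....
#.##.#.#.

Derivation:
Fill (0+0,7+1) = (0,8)
Fill (0+1,7+1) = (1,8)
Fill (0+2,7+0) = (2,7)
Fill (0+2,7+1) = (2,8)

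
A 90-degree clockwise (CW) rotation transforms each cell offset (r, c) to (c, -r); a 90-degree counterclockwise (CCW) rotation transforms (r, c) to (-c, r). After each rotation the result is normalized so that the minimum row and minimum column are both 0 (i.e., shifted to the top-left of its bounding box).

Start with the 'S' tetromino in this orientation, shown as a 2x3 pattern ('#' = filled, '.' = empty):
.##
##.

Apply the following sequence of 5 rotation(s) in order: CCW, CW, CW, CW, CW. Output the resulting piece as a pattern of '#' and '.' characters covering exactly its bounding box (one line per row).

Start:
.##
##.
After rotation 1 (CCW):
#.
##
.#
After rotation 2 (CW):
.##
##.
After rotation 3 (CW):
#.
##
.#
After rotation 4 (CW):
.##
##.
After rotation 5 (CW):
#.
##
.#

Answer: #.
##
.#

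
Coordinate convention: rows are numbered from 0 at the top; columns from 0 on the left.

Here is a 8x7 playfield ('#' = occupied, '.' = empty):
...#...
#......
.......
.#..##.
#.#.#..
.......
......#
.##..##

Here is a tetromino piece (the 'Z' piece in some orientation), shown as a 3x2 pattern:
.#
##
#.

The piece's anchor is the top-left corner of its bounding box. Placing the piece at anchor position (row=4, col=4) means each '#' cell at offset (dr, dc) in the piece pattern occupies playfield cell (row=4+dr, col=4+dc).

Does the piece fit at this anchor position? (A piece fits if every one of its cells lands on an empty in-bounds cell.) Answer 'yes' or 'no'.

Answer: yes

Derivation:
Check each piece cell at anchor (4, 4):
  offset (0,1) -> (4,5): empty -> OK
  offset (1,0) -> (5,4): empty -> OK
  offset (1,1) -> (5,5): empty -> OK
  offset (2,0) -> (6,4): empty -> OK
All cells valid: yes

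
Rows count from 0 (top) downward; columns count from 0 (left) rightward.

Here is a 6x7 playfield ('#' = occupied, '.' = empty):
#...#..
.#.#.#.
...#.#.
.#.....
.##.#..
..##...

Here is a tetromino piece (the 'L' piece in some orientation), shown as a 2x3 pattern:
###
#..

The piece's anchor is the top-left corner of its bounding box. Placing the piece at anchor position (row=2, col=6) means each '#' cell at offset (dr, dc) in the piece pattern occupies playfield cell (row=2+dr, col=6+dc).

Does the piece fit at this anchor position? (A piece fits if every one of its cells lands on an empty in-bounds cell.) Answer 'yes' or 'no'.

Answer: no

Derivation:
Check each piece cell at anchor (2, 6):
  offset (0,0) -> (2,6): empty -> OK
  offset (0,1) -> (2,7): out of bounds -> FAIL
  offset (0,2) -> (2,8): out of bounds -> FAIL
  offset (1,0) -> (3,6): empty -> OK
All cells valid: no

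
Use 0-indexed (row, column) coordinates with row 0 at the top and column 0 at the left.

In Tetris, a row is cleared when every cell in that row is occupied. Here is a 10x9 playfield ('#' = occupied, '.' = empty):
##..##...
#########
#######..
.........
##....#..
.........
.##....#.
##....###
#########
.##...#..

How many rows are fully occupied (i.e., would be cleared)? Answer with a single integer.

Answer: 2

Derivation:
Check each row:
  row 0: 5 empty cells -> not full
  row 1: 0 empty cells -> FULL (clear)
  row 2: 2 empty cells -> not full
  row 3: 9 empty cells -> not full
  row 4: 6 empty cells -> not full
  row 5: 9 empty cells -> not full
  row 6: 6 empty cells -> not full
  row 7: 4 empty cells -> not full
  row 8: 0 empty cells -> FULL (clear)
  row 9: 6 empty cells -> not full
Total rows cleared: 2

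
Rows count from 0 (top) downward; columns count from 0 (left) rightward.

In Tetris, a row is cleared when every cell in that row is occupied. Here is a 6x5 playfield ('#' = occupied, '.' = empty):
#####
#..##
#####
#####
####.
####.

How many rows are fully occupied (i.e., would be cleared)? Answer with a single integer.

Check each row:
  row 0: 0 empty cells -> FULL (clear)
  row 1: 2 empty cells -> not full
  row 2: 0 empty cells -> FULL (clear)
  row 3: 0 empty cells -> FULL (clear)
  row 4: 1 empty cell -> not full
  row 5: 1 empty cell -> not full
Total rows cleared: 3

Answer: 3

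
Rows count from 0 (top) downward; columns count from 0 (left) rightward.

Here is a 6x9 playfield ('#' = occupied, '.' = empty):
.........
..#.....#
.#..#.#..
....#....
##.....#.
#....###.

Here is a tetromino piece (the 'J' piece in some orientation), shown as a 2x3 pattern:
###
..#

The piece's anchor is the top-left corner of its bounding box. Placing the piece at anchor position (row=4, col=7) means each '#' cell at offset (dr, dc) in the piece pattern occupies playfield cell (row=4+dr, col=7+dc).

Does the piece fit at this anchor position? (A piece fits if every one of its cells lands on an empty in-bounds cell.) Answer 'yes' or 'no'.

Answer: no

Derivation:
Check each piece cell at anchor (4, 7):
  offset (0,0) -> (4,7): occupied ('#') -> FAIL
  offset (0,1) -> (4,8): empty -> OK
  offset (0,2) -> (4,9): out of bounds -> FAIL
  offset (1,2) -> (5,9): out of bounds -> FAIL
All cells valid: no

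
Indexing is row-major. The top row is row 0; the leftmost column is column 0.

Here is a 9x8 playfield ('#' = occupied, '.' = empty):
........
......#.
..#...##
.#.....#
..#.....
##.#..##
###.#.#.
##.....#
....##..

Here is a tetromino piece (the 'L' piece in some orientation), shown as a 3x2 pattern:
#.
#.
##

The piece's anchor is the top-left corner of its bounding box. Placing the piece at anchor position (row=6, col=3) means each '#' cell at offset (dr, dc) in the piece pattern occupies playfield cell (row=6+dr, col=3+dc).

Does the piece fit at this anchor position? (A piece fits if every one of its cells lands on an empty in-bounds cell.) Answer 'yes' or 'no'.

Check each piece cell at anchor (6, 3):
  offset (0,0) -> (6,3): empty -> OK
  offset (1,0) -> (7,3): empty -> OK
  offset (2,0) -> (8,3): empty -> OK
  offset (2,1) -> (8,4): occupied ('#') -> FAIL
All cells valid: no

Answer: no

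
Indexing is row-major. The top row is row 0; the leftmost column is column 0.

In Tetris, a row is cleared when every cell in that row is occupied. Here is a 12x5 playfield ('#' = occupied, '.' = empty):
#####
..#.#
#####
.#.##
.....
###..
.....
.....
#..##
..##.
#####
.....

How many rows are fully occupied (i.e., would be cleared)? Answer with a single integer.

Answer: 3

Derivation:
Check each row:
  row 0: 0 empty cells -> FULL (clear)
  row 1: 3 empty cells -> not full
  row 2: 0 empty cells -> FULL (clear)
  row 3: 2 empty cells -> not full
  row 4: 5 empty cells -> not full
  row 5: 2 empty cells -> not full
  row 6: 5 empty cells -> not full
  row 7: 5 empty cells -> not full
  row 8: 2 empty cells -> not full
  row 9: 3 empty cells -> not full
  row 10: 0 empty cells -> FULL (clear)
  row 11: 5 empty cells -> not full
Total rows cleared: 3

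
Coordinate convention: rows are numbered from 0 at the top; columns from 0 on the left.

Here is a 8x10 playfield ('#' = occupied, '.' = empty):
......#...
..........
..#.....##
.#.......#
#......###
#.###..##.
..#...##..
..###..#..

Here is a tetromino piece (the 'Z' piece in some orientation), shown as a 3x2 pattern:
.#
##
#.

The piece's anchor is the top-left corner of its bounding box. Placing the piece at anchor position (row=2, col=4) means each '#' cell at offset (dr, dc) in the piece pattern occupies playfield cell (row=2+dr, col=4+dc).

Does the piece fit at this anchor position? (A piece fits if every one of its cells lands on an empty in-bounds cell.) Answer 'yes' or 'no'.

Answer: yes

Derivation:
Check each piece cell at anchor (2, 4):
  offset (0,1) -> (2,5): empty -> OK
  offset (1,0) -> (3,4): empty -> OK
  offset (1,1) -> (3,5): empty -> OK
  offset (2,0) -> (4,4): empty -> OK
All cells valid: yes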